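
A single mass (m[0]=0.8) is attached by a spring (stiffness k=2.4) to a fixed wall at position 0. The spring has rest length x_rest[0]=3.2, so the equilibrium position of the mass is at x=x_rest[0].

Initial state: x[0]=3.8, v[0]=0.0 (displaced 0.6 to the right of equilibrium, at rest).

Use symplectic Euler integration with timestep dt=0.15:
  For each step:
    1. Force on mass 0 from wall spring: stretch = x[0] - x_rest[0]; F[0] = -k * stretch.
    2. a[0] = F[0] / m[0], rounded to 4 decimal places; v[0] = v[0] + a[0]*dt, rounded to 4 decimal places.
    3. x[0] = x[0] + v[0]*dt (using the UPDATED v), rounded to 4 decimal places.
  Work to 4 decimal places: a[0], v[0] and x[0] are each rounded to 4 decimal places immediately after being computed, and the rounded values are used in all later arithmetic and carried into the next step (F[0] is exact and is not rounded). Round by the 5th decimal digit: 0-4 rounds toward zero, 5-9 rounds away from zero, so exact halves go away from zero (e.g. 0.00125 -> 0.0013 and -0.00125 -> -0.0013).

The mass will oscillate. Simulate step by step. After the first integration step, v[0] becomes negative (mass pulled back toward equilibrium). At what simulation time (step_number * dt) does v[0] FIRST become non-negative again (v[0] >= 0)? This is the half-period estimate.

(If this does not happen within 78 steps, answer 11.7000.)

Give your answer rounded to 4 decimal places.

Step 0: x=[3.8000] v=[0.0000]
Step 1: x=[3.7595] v=[-0.2700]
Step 2: x=[3.6812] v=[-0.5218]
Step 3: x=[3.5705] v=[-0.7383]
Step 4: x=[3.4348] v=[-0.9050]
Step 5: x=[3.2832] v=[-1.0107]
Step 6: x=[3.1260] v=[-1.0481]
Step 7: x=[2.9738] v=[-1.0148]
Step 8: x=[2.8369] v=[-0.9130]
Step 9: x=[2.7245] v=[-0.7496]
Step 10: x=[2.6442] v=[-0.5356]
Step 11: x=[2.6014] v=[-0.2855]
Step 12: x=[2.5990] v=[-0.0161]
Step 13: x=[2.6372] v=[0.2544]
First v>=0 after going negative at step 13, time=1.9500

Answer: 1.9500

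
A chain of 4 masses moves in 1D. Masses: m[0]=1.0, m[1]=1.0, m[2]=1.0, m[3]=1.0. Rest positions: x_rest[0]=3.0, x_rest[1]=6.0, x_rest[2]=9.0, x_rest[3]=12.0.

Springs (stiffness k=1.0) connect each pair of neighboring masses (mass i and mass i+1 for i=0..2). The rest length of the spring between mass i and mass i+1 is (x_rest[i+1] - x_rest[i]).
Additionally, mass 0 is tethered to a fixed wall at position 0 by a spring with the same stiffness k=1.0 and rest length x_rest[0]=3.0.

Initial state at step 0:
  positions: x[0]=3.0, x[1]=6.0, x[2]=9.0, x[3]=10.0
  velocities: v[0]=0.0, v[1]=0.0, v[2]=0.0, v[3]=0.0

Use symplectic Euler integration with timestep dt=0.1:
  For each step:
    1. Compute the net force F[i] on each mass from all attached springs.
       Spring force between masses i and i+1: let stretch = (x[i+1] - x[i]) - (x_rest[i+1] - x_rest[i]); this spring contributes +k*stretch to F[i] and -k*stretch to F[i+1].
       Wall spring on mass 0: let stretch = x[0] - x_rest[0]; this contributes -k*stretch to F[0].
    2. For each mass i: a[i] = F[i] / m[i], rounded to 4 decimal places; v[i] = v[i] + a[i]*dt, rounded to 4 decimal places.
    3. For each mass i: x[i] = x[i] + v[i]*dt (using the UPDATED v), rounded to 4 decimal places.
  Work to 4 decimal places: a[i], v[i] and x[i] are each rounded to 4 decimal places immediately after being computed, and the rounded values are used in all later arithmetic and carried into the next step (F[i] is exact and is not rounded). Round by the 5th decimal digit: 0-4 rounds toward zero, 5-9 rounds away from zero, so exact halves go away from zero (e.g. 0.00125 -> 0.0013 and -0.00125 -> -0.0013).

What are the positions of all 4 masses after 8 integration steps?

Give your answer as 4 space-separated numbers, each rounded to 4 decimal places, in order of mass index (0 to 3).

Answer: 2.9992 5.9625 8.3980 10.6405

Derivation:
Step 0: x=[3.0000 6.0000 9.0000 10.0000] v=[0.0000 0.0000 0.0000 0.0000]
Step 1: x=[3.0000 6.0000 8.9800 10.0200] v=[0.0000 0.0000 -0.2000 0.2000]
Step 2: x=[3.0000 5.9998 8.9406 10.0596] v=[0.0000 -0.0020 -0.3940 0.3960]
Step 3: x=[3.0000 5.9990 8.8830 10.1180] v=[0.0000 -0.0079 -0.5762 0.5841]
Step 4: x=[3.0000 5.9971 8.8089 10.1941] v=[-0.0001 -0.0194 -0.7411 0.7606]
Step 5: x=[3.0000 5.9933 8.7205 10.2863] v=[-0.0004 -0.0379 -0.8838 0.9221]
Step 6: x=[2.9999 5.9869 8.6205 10.3929] v=[-0.0011 -0.0645 -0.9999 1.0655]
Step 7: x=[2.9997 5.9769 8.5119 10.5117] v=[-0.0024 -0.0998 -1.0860 1.1883]
Step 8: x=[2.9992 5.9625 8.3980 10.6405] v=[-0.0047 -0.1440 -1.1395 1.2883]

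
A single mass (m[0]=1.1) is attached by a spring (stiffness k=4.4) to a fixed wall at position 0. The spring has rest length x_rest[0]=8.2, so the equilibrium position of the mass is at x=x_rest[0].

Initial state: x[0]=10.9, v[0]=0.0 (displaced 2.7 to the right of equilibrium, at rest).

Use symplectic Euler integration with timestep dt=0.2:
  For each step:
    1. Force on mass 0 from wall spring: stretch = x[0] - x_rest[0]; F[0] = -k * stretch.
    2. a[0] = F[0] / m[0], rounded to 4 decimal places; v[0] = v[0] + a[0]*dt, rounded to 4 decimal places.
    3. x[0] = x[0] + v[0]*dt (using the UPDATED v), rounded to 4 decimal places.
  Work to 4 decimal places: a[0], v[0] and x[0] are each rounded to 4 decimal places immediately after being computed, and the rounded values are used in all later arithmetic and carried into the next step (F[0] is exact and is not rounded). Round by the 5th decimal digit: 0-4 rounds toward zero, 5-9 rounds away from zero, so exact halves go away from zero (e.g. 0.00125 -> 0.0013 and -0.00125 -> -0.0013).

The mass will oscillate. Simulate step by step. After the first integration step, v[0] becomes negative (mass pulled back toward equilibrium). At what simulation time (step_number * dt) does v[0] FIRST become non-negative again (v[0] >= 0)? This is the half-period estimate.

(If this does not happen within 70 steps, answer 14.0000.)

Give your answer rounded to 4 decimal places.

Step 0: x=[10.9000] v=[0.0000]
Step 1: x=[10.4680] v=[-2.1600]
Step 2: x=[9.6731] v=[-3.9744]
Step 3: x=[8.6425] v=[-5.1529]
Step 4: x=[7.5411] v=[-5.5069]
Step 5: x=[6.5451] v=[-4.9798]
Step 6: x=[5.8139] v=[-3.6559]
Step 7: x=[5.4645] v=[-1.7470]
Step 8: x=[5.5528] v=[0.4414]
First v>=0 after going negative at step 8, time=1.6000

Answer: 1.6000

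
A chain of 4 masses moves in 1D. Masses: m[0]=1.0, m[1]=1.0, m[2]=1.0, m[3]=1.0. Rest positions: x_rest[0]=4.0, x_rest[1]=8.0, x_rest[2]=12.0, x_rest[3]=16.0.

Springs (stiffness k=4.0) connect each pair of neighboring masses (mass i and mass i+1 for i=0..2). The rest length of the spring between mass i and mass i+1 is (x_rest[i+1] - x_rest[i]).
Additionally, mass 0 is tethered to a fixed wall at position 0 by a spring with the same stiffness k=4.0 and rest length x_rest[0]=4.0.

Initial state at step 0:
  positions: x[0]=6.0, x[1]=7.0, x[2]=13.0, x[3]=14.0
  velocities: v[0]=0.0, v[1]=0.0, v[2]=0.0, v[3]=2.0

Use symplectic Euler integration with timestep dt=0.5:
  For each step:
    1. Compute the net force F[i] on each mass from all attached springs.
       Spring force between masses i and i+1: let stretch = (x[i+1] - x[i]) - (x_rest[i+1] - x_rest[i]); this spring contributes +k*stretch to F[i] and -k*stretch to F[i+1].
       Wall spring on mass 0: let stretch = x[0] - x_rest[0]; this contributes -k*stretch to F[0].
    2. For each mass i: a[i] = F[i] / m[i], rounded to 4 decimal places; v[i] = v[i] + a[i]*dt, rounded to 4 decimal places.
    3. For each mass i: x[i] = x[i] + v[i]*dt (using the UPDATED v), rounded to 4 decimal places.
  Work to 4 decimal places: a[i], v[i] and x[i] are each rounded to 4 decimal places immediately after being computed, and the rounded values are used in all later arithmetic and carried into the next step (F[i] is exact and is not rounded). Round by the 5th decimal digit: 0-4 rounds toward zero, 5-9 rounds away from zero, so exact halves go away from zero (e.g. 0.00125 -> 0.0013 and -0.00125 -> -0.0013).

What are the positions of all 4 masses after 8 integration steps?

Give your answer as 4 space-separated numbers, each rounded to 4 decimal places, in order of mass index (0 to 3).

Answer: 2.0000 9.0000 11.0000 19.0000

Derivation:
Step 0: x=[6.0000 7.0000 13.0000 14.0000] v=[0.0000 0.0000 0.0000 2.0000]
Step 1: x=[1.0000 12.0000 8.0000 18.0000] v=[-10.0000 10.0000 -10.0000 8.0000]
Step 2: x=[6.0000 2.0000 17.0000 16.0000] v=[10.0000 -20.0000 18.0000 -4.0000]
Step 3: x=[1.0000 11.0000 10.0000 19.0000] v=[-10.0000 18.0000 -14.0000 6.0000]
Step 4: x=[5.0000 9.0000 13.0000 17.0000] v=[8.0000 -4.0000 6.0000 -4.0000]
Step 5: x=[8.0000 7.0000 16.0000 15.0000] v=[6.0000 -4.0000 6.0000 -4.0000]
Step 6: x=[2.0000 15.0000 9.0000 18.0000] v=[-12.0000 16.0000 -14.0000 6.0000]
Step 7: x=[7.0000 4.0000 17.0000 16.0000] v=[10.0000 -22.0000 16.0000 -4.0000]
Step 8: x=[2.0000 9.0000 11.0000 19.0000] v=[-10.0000 10.0000 -12.0000 6.0000]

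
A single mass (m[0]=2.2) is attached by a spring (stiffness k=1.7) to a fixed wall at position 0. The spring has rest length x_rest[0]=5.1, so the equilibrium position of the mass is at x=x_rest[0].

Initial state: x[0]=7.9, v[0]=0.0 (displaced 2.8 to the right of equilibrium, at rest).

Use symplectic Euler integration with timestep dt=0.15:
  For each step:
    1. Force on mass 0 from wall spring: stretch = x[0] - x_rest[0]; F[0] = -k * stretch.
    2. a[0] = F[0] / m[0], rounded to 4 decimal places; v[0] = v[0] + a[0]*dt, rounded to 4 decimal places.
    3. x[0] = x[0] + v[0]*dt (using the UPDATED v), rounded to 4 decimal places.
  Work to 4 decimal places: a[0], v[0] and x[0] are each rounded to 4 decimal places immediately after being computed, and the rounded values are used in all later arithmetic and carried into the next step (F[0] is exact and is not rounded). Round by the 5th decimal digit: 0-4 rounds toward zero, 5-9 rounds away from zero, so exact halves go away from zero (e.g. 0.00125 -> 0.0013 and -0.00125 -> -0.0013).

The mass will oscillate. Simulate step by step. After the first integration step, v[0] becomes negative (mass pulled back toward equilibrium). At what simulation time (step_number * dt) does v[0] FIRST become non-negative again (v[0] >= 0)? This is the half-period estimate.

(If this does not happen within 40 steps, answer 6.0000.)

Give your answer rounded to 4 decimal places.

Step 0: x=[7.9000] v=[0.0000]
Step 1: x=[7.8513] v=[-0.3245]
Step 2: x=[7.7548] v=[-0.6434]
Step 3: x=[7.6121] v=[-0.9511]
Step 4: x=[7.4258] v=[-1.2423]
Step 5: x=[7.1990] v=[-1.5119]
Step 6: x=[6.9357] v=[-1.7552]
Step 7: x=[6.6405] v=[-1.9680]
Step 8: x=[6.3185] v=[-2.1466]
Step 9: x=[5.9753] v=[-2.2878]
Step 10: x=[5.6169] v=[-2.3893]
Step 11: x=[5.2495] v=[-2.4492]
Step 12: x=[4.8795] v=[-2.4665]
Step 13: x=[4.5134] v=[-2.4409]
Step 14: x=[4.1575] v=[-2.3729]
Step 15: x=[3.8179] v=[-2.2637]
Step 16: x=[3.5006] v=[-2.1151]
Step 17: x=[3.2111] v=[-1.9297]
Step 18: x=[2.9545] v=[-1.7108]
Step 19: x=[2.7352] v=[-1.4621]
Step 20: x=[2.5570] v=[-1.1880]
Step 21: x=[2.4230] v=[-0.8933]
Step 22: x=[2.3356] v=[-0.5830]
Step 23: x=[2.2962] v=[-0.2626]
Step 24: x=[2.3056] v=[0.0624]
First v>=0 after going negative at step 24, time=3.6000

Answer: 3.6000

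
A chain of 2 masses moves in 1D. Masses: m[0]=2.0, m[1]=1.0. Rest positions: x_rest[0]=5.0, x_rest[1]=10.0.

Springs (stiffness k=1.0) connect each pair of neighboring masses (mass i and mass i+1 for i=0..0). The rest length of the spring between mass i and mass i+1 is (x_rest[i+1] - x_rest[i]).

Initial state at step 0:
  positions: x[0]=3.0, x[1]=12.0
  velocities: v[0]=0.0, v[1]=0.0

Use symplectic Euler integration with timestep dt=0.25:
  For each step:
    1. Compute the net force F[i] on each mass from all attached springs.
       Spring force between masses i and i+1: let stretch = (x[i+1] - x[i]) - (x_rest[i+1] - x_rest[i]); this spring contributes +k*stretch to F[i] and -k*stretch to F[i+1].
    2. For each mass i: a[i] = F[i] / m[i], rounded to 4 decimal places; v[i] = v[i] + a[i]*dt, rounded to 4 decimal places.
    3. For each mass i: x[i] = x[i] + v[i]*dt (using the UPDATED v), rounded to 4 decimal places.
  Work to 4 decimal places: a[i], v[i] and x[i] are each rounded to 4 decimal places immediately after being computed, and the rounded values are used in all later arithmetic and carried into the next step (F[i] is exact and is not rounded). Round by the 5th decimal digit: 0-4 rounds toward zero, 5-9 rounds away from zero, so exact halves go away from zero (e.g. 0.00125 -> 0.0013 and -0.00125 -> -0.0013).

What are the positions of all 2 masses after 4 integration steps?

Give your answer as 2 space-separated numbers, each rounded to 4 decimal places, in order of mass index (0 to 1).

Step 0: x=[3.0000 12.0000] v=[0.0000 0.0000]
Step 1: x=[3.1250 11.7500] v=[0.5000 -1.0000]
Step 2: x=[3.3633 11.2734] v=[0.9531 -1.9063]
Step 3: x=[3.6925 10.6150] v=[1.3169 -2.6338]
Step 4: x=[4.0818 9.8364] v=[1.5572 -3.1144]

Answer: 4.0818 9.8364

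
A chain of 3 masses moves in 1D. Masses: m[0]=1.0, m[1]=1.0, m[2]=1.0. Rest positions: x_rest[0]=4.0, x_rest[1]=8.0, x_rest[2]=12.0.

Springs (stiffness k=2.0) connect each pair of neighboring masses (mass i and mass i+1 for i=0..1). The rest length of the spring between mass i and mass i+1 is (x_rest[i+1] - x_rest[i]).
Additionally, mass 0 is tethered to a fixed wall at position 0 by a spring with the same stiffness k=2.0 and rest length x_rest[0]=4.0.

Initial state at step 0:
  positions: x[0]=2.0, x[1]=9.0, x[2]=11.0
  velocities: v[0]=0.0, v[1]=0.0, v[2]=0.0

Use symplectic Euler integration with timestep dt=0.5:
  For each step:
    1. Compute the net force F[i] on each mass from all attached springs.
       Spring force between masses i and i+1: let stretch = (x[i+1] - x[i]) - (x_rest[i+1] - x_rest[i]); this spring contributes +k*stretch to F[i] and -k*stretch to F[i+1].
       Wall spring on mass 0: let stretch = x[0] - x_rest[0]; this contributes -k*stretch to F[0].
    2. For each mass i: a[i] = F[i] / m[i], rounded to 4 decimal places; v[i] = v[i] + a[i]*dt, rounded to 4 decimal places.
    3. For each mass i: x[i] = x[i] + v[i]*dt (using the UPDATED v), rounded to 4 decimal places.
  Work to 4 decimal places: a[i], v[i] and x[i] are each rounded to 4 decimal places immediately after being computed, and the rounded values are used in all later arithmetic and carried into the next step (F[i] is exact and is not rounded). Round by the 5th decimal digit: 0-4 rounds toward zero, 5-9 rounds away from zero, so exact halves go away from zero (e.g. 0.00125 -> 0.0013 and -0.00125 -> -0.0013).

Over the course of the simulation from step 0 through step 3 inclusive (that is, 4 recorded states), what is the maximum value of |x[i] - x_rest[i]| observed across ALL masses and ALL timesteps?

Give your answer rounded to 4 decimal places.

Answer: 2.2500

Derivation:
Step 0: x=[2.0000 9.0000 11.0000] v=[0.0000 0.0000 0.0000]
Step 1: x=[4.5000 6.5000 12.0000] v=[5.0000 -5.0000 2.0000]
Step 2: x=[5.7500 5.7500 12.2500] v=[2.5000 -1.5000 0.5000]
Step 3: x=[4.1250 8.2500 11.2500] v=[-3.2500 5.0000 -2.0000]
Max displacement = 2.2500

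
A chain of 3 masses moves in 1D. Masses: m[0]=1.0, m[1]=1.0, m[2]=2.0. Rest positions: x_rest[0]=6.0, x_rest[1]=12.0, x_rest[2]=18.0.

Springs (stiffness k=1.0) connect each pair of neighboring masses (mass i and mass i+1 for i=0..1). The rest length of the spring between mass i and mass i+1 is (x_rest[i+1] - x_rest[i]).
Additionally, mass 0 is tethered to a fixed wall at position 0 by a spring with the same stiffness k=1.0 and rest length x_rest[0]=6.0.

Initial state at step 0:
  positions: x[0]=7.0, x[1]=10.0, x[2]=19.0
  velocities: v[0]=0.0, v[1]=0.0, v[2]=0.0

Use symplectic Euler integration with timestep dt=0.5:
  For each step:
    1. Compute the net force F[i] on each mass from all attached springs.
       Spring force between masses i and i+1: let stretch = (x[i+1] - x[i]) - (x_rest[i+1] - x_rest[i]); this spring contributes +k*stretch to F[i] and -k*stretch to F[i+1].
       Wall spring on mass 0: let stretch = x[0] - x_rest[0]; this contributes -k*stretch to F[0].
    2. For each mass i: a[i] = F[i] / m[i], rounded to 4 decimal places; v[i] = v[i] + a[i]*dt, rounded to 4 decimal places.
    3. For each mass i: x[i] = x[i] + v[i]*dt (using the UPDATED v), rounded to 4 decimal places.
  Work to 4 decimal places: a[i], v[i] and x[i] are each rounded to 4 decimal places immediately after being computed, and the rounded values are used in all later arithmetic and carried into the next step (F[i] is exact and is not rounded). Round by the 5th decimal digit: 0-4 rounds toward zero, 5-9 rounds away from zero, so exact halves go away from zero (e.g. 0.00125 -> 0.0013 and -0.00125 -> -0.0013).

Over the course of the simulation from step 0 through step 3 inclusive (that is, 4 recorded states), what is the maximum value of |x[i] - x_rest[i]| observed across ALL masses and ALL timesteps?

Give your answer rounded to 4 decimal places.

Answer: 2.3555

Derivation:
Step 0: x=[7.0000 10.0000 19.0000] v=[0.0000 0.0000 0.0000]
Step 1: x=[6.0000 11.5000 18.6250] v=[-2.0000 3.0000 -0.7500]
Step 2: x=[4.8750 13.4063 18.1094] v=[-2.2500 3.8125 -1.0313]
Step 3: x=[4.6641 14.3555 17.7559] v=[-0.4219 1.8984 -0.7071]
Max displacement = 2.3555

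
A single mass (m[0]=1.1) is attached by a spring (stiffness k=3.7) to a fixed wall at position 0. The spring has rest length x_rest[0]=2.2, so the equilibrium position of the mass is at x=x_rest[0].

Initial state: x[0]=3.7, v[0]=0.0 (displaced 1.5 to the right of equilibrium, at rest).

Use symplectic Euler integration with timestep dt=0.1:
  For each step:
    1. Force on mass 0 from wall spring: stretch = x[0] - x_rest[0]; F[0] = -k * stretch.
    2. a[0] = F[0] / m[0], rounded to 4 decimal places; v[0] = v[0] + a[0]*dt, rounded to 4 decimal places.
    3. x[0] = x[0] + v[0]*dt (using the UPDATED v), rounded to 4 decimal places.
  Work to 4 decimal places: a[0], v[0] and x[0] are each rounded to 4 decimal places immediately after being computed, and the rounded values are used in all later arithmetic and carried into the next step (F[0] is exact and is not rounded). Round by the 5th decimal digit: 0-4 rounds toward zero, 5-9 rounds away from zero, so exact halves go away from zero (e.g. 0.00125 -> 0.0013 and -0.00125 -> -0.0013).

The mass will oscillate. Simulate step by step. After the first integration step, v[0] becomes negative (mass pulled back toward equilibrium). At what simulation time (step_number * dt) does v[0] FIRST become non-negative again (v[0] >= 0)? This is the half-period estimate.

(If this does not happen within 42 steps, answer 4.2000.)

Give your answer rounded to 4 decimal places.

Answer: 1.8000

Derivation:
Step 0: x=[3.7000] v=[0.0000]
Step 1: x=[3.6495] v=[-0.5046]
Step 2: x=[3.5503] v=[-0.9922]
Step 3: x=[3.4057] v=[-1.4464]
Step 4: x=[3.2205] v=[-1.8520]
Step 5: x=[3.0010] v=[-2.1953]
Step 6: x=[2.7545] v=[-2.4647]
Step 7: x=[2.4894] v=[-2.6512]
Step 8: x=[2.2146] v=[-2.7485]
Step 9: x=[1.9393] v=[-2.7534]
Step 10: x=[1.6727] v=[-2.6657]
Step 11: x=[1.4239] v=[-2.4883]
Step 12: x=[1.2012] v=[-2.2273]
Step 13: x=[1.0121] v=[-1.8913]
Step 14: x=[0.8629] v=[-1.4917]
Step 15: x=[0.7587] v=[-1.0420]
Step 16: x=[0.7030] v=[-0.5572]
Step 17: x=[0.6976] v=[-0.0537]
Step 18: x=[0.7428] v=[0.4517]
First v>=0 after going negative at step 18, time=1.8000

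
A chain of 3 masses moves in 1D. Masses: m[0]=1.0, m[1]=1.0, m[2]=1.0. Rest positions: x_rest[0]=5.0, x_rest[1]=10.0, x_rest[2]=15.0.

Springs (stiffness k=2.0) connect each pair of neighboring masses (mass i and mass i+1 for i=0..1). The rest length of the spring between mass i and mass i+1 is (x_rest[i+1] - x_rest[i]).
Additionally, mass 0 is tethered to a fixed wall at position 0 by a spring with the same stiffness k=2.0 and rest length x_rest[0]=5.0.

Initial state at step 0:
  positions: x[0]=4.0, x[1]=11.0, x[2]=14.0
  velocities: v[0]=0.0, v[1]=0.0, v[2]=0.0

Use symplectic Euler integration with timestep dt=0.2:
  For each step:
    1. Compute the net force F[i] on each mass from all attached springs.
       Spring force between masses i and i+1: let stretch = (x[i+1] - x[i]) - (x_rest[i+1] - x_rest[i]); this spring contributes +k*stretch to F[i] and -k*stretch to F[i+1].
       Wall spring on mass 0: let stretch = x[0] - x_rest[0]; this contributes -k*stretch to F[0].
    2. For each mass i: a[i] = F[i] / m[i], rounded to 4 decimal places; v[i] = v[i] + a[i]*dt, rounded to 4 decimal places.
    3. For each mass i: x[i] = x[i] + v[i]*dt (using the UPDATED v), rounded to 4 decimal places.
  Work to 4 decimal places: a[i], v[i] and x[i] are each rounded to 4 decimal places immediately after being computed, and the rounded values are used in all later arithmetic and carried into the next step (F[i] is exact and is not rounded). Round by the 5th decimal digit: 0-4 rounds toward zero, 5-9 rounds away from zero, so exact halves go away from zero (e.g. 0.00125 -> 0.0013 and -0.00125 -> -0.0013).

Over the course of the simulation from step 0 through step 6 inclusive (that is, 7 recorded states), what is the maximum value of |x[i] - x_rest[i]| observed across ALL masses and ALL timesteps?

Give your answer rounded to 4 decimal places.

Answer: 1.4672

Derivation:
Step 0: x=[4.0000 11.0000 14.0000] v=[0.0000 0.0000 0.0000]
Step 1: x=[4.2400 10.6800 14.1600] v=[1.2000 -1.6000 0.8000]
Step 2: x=[4.6560 10.1232 14.4416] v=[2.0800 -2.7840 1.4080]
Step 3: x=[5.1369 9.4745 14.7777] v=[2.4045 -3.2435 1.6806]
Step 4: x=[5.5539 8.9030 15.0896] v=[2.0848 -2.8573 1.5593]
Step 5: x=[5.7945 8.5585 15.3065] v=[1.2029 -1.7223 1.0847]
Step 6: x=[5.7926 8.5328 15.3836] v=[-0.0093 -0.1287 0.3855]
Max displacement = 1.4672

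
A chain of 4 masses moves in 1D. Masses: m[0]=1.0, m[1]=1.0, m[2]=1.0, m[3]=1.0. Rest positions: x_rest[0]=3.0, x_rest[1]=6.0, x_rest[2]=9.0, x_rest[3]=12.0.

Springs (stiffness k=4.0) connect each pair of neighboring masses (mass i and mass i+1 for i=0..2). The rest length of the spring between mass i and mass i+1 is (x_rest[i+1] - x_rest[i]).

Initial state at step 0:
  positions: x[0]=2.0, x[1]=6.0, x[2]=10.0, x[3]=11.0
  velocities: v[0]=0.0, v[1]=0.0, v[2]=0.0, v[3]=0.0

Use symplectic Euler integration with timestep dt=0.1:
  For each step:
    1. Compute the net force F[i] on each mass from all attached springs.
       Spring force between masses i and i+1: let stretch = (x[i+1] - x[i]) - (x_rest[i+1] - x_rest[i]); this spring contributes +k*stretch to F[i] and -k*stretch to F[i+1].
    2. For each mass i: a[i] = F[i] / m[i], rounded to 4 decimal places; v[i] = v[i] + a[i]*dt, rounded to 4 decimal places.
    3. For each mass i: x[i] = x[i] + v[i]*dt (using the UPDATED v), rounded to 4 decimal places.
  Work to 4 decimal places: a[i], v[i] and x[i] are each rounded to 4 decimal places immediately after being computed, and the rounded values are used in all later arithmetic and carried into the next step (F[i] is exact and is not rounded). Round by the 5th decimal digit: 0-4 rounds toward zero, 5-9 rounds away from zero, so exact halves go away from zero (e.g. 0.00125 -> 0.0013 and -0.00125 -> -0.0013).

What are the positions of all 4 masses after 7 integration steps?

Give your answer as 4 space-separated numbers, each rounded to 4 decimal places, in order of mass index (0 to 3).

Step 0: x=[2.0000 6.0000 10.0000 11.0000] v=[0.0000 0.0000 0.0000 0.0000]
Step 1: x=[2.0400 6.0000 9.8800 11.0800] v=[0.4000 0.0000 -1.2000 0.8000]
Step 2: x=[2.1184 5.9968 9.6528 11.2320] v=[0.7840 -0.0320 -2.2720 1.5200]
Step 3: x=[2.2319 5.9847 9.3425 11.4408] v=[1.1354 -0.1210 -3.1027 2.0883]
Step 4: x=[2.3756 5.9568 8.9819 11.6857] v=[1.4365 -0.2790 -3.6065 2.4490]
Step 5: x=[2.5425 5.9067 8.6084 11.9425] v=[1.6690 -0.5014 -3.7350 2.5675]
Step 6: x=[2.7240 5.8301 8.2602 12.1859] v=[1.8147 -0.7664 -3.4820 2.4339]
Step 7: x=[2.9097 5.7264 7.9718 12.3923] v=[1.8571 -1.0368 -2.8838 2.0636]

Answer: 2.9097 5.7264 7.9718 12.3923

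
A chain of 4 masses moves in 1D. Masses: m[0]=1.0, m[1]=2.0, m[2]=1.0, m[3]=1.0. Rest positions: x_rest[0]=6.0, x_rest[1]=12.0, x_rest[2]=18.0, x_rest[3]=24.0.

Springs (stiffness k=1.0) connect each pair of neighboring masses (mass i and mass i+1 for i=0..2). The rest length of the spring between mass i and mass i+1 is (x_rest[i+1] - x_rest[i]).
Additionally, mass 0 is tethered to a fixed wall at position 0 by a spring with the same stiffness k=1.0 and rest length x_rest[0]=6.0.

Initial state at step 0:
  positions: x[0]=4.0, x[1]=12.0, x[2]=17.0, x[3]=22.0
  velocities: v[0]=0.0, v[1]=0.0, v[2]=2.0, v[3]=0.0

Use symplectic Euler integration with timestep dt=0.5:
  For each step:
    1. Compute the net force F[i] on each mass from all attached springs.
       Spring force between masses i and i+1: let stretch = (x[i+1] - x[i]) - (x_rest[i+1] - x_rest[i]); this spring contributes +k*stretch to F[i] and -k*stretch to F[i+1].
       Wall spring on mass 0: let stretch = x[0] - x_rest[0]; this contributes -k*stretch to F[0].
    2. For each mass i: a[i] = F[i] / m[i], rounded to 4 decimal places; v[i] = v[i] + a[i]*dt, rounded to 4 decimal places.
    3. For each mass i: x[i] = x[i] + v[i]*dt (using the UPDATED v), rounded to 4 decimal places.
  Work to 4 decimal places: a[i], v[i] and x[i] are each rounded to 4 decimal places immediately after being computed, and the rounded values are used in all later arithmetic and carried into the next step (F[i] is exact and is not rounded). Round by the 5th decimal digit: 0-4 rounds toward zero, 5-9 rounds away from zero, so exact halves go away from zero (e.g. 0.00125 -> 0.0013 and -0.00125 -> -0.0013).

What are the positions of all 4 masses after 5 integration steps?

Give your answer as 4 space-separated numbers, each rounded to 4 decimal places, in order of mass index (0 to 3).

Step 0: x=[4.0000 12.0000 17.0000 22.0000] v=[0.0000 0.0000 2.0000 0.0000]
Step 1: x=[5.0000 11.6250 18.0000 22.2500] v=[2.0000 -0.7500 2.0000 0.5000]
Step 2: x=[6.4063 11.2188 18.4688 22.9375] v=[2.8125 -0.8125 0.9375 1.3750]
Step 3: x=[7.4141 11.1173 18.2422 24.0079] v=[2.0156 -0.2031 -0.4532 2.1407]
Step 4: x=[7.4942 11.4435 17.6758 25.1369] v=[0.1602 0.6524 -1.1328 2.2579]
Step 5: x=[6.6881 12.0551 17.4166 25.9006] v=[-1.6123 1.2232 -0.5184 1.5274]

Answer: 6.6881 12.0551 17.4166 25.9006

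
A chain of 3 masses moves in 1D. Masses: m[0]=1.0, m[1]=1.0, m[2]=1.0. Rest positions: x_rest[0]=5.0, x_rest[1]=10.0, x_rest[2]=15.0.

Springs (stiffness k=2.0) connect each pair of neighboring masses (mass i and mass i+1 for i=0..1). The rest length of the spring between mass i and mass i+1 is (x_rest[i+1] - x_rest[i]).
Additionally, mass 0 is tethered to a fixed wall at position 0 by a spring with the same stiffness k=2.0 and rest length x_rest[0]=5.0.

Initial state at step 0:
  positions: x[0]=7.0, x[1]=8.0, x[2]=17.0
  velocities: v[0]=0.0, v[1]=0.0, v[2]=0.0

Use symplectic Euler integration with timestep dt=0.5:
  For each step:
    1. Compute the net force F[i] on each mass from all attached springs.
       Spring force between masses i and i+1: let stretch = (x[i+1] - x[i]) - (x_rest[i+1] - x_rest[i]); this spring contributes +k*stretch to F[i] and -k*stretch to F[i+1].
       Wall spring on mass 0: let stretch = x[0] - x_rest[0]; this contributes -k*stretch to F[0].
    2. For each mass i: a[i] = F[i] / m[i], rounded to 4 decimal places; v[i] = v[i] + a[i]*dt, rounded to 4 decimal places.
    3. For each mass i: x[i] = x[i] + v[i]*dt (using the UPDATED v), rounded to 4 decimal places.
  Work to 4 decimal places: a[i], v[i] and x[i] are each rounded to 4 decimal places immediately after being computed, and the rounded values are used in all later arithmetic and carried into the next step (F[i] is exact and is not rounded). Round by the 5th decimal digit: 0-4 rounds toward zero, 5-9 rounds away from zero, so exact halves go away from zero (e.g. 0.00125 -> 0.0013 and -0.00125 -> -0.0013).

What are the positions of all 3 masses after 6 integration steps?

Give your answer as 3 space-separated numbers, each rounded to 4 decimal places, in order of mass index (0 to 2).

Step 0: x=[7.0000 8.0000 17.0000] v=[0.0000 0.0000 0.0000]
Step 1: x=[4.0000 12.0000 15.0000] v=[-6.0000 8.0000 -4.0000]
Step 2: x=[3.0000 13.5000 14.0000] v=[-2.0000 3.0000 -2.0000]
Step 3: x=[5.7500 10.0000 15.2500] v=[5.5000 -7.0000 2.5000]
Step 4: x=[7.7500 7.0000 16.3750] v=[4.0000 -6.0000 2.2500]
Step 5: x=[5.5000 9.0625 15.3125] v=[-4.5000 4.1250 -2.1250]
Step 6: x=[2.2813 12.4688 13.6250] v=[-6.4375 6.8125 -3.3750]

Answer: 2.2813 12.4688 13.6250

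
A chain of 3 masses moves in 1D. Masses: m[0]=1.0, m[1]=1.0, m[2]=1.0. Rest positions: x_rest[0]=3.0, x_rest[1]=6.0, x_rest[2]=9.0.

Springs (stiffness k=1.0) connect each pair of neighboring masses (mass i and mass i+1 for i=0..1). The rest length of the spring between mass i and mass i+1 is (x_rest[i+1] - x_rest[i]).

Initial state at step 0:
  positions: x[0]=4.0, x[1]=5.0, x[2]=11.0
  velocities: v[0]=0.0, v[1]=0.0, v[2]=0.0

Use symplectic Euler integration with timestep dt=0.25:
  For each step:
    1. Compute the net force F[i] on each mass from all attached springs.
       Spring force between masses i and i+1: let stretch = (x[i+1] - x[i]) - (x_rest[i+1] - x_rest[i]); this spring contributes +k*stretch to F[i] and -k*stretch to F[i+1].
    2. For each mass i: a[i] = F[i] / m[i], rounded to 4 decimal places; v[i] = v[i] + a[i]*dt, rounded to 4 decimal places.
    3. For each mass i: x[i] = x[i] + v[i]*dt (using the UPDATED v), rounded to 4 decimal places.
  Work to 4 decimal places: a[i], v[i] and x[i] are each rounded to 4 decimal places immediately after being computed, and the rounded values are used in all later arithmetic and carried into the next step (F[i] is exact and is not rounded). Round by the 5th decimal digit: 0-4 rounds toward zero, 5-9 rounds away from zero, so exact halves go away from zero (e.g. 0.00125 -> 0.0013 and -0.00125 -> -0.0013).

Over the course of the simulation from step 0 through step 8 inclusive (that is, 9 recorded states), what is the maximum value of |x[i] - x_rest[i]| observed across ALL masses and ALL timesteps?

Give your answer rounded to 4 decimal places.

Step 0: x=[4.0000 5.0000 11.0000] v=[0.0000 0.0000 0.0000]
Step 1: x=[3.8750 5.3125 10.8125] v=[-0.5000 1.2500 -0.7500]
Step 2: x=[3.6524 5.8789 10.4688] v=[-0.8906 2.2656 -1.3750]
Step 3: x=[3.3814 6.5930 10.0257] v=[-1.0840 2.8565 -1.7725]
Step 4: x=[3.1236 7.3210 9.5555] v=[-1.0311 2.9118 -1.8807]
Step 5: x=[2.9407 7.9263 9.1332] v=[-0.7318 2.4211 -1.6893]
Step 6: x=[2.8819 8.2954 8.8230] v=[-0.2354 1.4764 -1.2410]
Step 7: x=[2.9739 8.3591 8.6673] v=[0.3680 0.2549 -0.6229]
Step 8: x=[3.2150 8.1055 8.6798] v=[0.9643 -1.0144 0.0501]
Max displacement = 2.3591

Answer: 2.3591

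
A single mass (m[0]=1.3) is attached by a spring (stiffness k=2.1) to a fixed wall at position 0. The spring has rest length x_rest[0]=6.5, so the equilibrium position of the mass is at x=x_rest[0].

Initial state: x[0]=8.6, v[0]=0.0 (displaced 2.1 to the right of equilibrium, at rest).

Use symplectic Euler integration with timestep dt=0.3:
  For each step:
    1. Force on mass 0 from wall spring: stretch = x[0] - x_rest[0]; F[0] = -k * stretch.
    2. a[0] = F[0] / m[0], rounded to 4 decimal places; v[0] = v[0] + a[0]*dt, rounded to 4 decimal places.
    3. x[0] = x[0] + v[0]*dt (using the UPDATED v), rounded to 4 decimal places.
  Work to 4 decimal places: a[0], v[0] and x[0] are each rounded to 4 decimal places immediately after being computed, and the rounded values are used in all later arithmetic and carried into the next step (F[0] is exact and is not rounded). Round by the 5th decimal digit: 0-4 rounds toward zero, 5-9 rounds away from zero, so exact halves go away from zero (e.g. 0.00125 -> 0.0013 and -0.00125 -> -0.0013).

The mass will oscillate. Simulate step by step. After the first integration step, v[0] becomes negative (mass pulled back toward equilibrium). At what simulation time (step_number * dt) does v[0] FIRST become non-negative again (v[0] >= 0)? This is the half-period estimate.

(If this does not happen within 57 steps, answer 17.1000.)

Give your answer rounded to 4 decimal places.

Answer: 2.7000

Derivation:
Step 0: x=[8.6000] v=[0.0000]
Step 1: x=[8.2947] v=[-1.0177]
Step 2: x=[7.7285] v=[-1.8874]
Step 3: x=[6.9837] v=[-2.4828]
Step 4: x=[6.1685] v=[-2.7172]
Step 5: x=[5.4015] v=[-2.5566]
Step 6: x=[4.7942] v=[-2.0243]
Step 7: x=[4.4349] v=[-1.1977]
Step 8: x=[4.3758] v=[-0.1969]
Step 9: x=[4.6256] v=[0.8325]
First v>=0 after going negative at step 9, time=2.7000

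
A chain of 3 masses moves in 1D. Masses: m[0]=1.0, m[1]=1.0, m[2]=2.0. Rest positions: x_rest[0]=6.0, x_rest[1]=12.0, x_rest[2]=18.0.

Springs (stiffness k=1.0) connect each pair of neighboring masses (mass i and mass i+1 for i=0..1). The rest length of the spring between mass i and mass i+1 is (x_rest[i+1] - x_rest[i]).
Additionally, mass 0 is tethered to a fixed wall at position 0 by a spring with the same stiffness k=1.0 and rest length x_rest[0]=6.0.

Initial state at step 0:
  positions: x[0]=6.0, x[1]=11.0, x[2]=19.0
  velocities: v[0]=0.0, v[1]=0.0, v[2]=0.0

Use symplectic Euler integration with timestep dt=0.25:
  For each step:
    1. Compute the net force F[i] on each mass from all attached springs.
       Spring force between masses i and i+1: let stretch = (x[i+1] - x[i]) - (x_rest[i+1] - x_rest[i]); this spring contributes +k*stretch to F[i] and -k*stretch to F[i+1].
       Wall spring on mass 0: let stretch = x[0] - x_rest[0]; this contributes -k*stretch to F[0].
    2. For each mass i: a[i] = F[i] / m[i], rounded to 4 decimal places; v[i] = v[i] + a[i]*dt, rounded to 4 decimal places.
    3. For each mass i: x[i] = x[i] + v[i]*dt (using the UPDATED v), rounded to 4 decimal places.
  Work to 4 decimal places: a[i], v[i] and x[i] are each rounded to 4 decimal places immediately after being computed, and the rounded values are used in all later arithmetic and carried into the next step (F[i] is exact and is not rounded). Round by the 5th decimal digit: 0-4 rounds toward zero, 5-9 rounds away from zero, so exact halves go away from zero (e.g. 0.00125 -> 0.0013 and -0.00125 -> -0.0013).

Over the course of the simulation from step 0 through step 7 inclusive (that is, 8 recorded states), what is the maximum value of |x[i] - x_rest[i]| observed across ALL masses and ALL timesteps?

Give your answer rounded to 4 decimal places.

Step 0: x=[6.0000 11.0000 19.0000] v=[0.0000 0.0000 0.0000]
Step 1: x=[5.9375 11.1875 18.9375] v=[-0.2500 0.7500 -0.2500]
Step 2: x=[5.8320 11.5313 18.8203] v=[-0.4219 1.3750 -0.4688]
Step 3: x=[5.7182 11.9744 18.6628] v=[-0.4551 1.7724 -0.6299]
Step 4: x=[5.6381 12.4445 18.4838] v=[-0.3206 1.8805 -0.7160]
Step 5: x=[5.6310 12.8667 18.3036] v=[-0.0285 1.6887 -0.7209]
Step 6: x=[5.7242 13.1765 18.1410] v=[0.3727 1.2390 -0.6505]
Step 7: x=[5.9254 13.3308 18.0107] v=[0.8047 0.6171 -0.5211]
Max displacement = 1.3308

Answer: 1.3308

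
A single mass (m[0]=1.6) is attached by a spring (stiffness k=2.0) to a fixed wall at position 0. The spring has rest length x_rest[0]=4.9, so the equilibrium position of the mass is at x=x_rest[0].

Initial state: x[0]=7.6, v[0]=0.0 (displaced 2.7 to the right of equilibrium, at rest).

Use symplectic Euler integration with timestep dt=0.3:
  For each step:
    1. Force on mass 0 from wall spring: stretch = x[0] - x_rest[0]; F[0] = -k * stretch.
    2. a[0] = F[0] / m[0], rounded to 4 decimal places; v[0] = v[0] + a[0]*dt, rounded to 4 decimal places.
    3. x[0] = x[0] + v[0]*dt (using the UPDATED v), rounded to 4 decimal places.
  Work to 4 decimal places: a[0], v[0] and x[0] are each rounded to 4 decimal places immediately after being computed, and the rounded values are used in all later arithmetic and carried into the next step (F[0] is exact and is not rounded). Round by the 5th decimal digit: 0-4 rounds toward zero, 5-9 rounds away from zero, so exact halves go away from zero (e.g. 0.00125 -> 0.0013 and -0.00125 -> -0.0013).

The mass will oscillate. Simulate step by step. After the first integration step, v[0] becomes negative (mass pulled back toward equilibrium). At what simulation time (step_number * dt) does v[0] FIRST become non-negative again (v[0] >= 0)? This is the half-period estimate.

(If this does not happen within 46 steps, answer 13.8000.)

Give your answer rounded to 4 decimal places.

Step 0: x=[7.6000] v=[0.0000]
Step 1: x=[7.2963] v=[-1.0125]
Step 2: x=[6.7230] v=[-1.9111]
Step 3: x=[5.9446] v=[-2.5947]
Step 4: x=[5.0487] v=[-2.9864]
Step 5: x=[4.1360] v=[-3.0422]
Step 6: x=[3.3093] v=[-2.7557]
Step 7: x=[2.6615] v=[-2.1592]
Step 8: x=[2.2656] v=[-1.3198]
Step 9: x=[2.1660] v=[-0.3319]
Step 10: x=[2.3740] v=[0.6934]
First v>=0 after going negative at step 10, time=3.0000

Answer: 3.0000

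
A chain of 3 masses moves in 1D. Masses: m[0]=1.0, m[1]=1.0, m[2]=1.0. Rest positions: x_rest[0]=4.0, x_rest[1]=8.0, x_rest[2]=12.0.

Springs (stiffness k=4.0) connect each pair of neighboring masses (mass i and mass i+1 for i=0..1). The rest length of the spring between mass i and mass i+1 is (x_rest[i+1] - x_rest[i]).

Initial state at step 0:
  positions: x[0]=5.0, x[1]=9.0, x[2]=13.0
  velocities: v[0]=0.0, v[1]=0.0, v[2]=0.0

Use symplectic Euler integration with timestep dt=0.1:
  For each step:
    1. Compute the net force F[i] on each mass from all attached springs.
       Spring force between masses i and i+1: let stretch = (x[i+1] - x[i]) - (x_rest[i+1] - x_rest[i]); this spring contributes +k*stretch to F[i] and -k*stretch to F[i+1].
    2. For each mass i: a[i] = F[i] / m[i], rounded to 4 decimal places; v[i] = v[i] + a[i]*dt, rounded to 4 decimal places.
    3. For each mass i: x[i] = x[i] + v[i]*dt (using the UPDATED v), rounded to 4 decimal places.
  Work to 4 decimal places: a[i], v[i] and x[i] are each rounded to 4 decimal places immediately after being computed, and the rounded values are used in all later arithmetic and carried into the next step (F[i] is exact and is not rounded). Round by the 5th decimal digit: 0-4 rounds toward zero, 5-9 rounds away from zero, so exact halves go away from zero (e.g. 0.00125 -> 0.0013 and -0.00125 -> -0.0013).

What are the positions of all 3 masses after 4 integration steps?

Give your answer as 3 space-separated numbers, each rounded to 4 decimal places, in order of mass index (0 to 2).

Answer: 5.0000 9.0000 13.0000

Derivation:
Step 0: x=[5.0000 9.0000 13.0000] v=[0.0000 0.0000 0.0000]
Step 1: x=[5.0000 9.0000 13.0000] v=[0.0000 0.0000 0.0000]
Step 2: x=[5.0000 9.0000 13.0000] v=[0.0000 0.0000 0.0000]
Step 3: x=[5.0000 9.0000 13.0000] v=[0.0000 0.0000 0.0000]
Step 4: x=[5.0000 9.0000 13.0000] v=[0.0000 0.0000 0.0000]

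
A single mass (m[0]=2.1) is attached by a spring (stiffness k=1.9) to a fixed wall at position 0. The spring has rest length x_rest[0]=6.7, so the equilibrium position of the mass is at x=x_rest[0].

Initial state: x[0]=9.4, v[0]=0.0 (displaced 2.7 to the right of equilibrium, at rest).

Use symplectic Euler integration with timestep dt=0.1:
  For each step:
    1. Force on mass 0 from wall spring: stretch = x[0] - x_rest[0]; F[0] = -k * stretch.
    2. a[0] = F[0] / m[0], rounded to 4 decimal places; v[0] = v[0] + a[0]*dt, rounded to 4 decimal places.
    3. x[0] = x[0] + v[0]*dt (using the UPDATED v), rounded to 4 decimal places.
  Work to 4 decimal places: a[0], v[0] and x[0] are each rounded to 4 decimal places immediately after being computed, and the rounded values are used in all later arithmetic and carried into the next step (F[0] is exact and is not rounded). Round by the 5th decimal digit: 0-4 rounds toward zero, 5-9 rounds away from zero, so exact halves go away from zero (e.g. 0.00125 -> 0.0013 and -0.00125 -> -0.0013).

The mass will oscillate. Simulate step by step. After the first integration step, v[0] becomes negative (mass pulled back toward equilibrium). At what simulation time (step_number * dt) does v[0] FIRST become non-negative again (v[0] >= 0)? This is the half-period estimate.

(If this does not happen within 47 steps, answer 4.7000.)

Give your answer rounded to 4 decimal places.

Step 0: x=[9.4000] v=[0.0000]
Step 1: x=[9.3756] v=[-0.2443]
Step 2: x=[9.3270] v=[-0.4864]
Step 3: x=[9.2546] v=[-0.7241]
Step 4: x=[9.1591] v=[-0.9552]
Step 5: x=[9.0413] v=[-1.1777]
Step 6: x=[8.9024] v=[-1.3895]
Step 7: x=[8.7435] v=[-1.5888]
Step 8: x=[8.5661] v=[-1.7737]
Step 9: x=[8.3719] v=[-1.9425]
Step 10: x=[8.1625] v=[-2.0938]
Step 11: x=[7.9399] v=[-2.2261]
Step 12: x=[7.7061] v=[-2.3383]
Step 13: x=[7.4632] v=[-2.4293]
Step 14: x=[7.2134] v=[-2.4984]
Step 15: x=[6.9589] v=[-2.5449]
Step 16: x=[6.7021] v=[-2.5683]
Step 17: x=[6.4453] v=[-2.5685]
Step 18: x=[6.1908] v=[-2.5455]
Step 19: x=[5.9409] v=[-2.4994]
Step 20: x=[5.6978] v=[-2.4307]
Step 21: x=[5.4638] v=[-2.3400]
Step 22: x=[5.2410] v=[-2.2282]
Step 23: x=[5.0314] v=[-2.0962]
Step 24: x=[4.8369] v=[-1.9452]
Step 25: x=[4.6592] v=[-1.7766]
Step 26: x=[4.5000] v=[-1.5920]
Step 27: x=[4.3607] v=[-1.3930]
Step 28: x=[4.2426] v=[-1.1814]
Step 29: x=[4.1467] v=[-0.9591]
Step 30: x=[4.0739] v=[-0.7281]
Step 31: x=[4.0249] v=[-0.4905]
Step 32: x=[4.0001] v=[-0.2485]
Step 33: x=[3.9997] v=[-0.0042]
Step 34: x=[4.0237] v=[0.2401]
First v>=0 after going negative at step 34, time=3.4000

Answer: 3.4000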